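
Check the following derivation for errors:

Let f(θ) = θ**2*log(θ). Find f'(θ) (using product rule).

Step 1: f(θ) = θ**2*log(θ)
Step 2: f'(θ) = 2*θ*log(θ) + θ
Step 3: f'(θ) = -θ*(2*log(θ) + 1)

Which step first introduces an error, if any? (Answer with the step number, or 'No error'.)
Step 3

Step 3 is incorrect due to a sign flip.
The step shows: -θ*(2*log(θ) + 1)
The correct value should be: θ*(2*log(θ) + 1)

Explanation: The sign of the whole expression was flipped: the term θ*(2*log(θ) + 1) was incorrectly written as -θ*(2*log(θ) + 1)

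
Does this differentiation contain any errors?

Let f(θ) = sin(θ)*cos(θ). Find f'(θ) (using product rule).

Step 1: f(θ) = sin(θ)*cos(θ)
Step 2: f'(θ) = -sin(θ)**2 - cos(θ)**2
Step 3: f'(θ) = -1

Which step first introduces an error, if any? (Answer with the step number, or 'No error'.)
Step 2

Step 2 is incorrect due to a sign flip.
The step shows: -sin(θ)**2 - cos(θ)**2
The correct value should be: -sin(θ)**2 + cos(θ)**2

Explanation: The sign of one term was flipped: the term cos(θ)**2 was incorrectly written as -cos(θ)**2
The later steps are derived from this incorrect expression, so the error originates in Step 2.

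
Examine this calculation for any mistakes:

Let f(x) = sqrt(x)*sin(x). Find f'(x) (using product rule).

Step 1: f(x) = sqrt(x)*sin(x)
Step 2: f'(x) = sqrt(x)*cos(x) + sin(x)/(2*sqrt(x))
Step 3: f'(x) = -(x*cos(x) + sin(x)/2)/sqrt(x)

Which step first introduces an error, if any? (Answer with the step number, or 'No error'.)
Step 3

Step 3 is incorrect due to a sign flip.
The step shows: -(x*cos(x) + sin(x)/2)/sqrt(x)
The correct value should be: (x*cos(x) + sin(x)/2)/sqrt(x)

Explanation: The sign of the whole expression was flipped: the term (x*cos(x) + sin(x)/2)/sqrt(x) was incorrectly written as -(x*cos(x) + sin(x)/2)/sqrt(x)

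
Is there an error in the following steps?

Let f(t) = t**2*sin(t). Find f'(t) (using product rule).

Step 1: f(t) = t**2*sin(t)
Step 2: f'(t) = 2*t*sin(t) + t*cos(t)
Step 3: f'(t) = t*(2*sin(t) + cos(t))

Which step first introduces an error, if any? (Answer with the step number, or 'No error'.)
Step 2

Step 2 is incorrect due to a wrong exponent.
The step shows: 2*t*sin(t) + t*cos(t)
The correct value should be: t**2*cos(t) + 2*t*sin(t)

Explanation: The exponent 2 on t was incorrectly written as 1: the term t**2*cos(t) was incorrectly written as t*cos(t)
The later steps are derived from this incorrect expression, so the error originates in Step 2.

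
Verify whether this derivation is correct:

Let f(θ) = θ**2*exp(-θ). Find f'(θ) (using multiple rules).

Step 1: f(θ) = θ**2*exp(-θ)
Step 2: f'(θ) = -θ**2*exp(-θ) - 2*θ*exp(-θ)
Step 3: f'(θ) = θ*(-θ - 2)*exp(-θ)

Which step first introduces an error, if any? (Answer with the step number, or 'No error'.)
Step 2

Step 2 is incorrect due to a sign flip.
The step shows: -θ**2*exp(-θ) - 2*θ*exp(-θ)
The correct value should be: -θ**2*exp(-θ) + 2*θ*exp(-θ)

Explanation: The sign of one term was flipped: the term 2*θ*exp(-θ) was incorrectly written as -2*θ*exp(-θ)
The later steps are derived from this incorrect expression, so the error originates in Step 2.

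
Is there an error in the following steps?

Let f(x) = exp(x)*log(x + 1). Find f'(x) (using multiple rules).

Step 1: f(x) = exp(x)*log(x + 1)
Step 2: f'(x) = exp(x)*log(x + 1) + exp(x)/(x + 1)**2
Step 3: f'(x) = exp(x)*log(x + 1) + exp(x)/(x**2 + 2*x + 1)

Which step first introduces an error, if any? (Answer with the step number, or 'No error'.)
Step 2

Step 2 is incorrect due to a wrong exponent.
The step shows: exp(x)*log(x + 1) + exp(x)/(x + 1)**2
The correct value should be: exp(x)*log(x + 1) + exp(x)/(x + 1)

Explanation: The exponent -1 on x + 1 was incorrectly written as -2: the term exp(x)/(x + 1) was incorrectly written as exp(x)/(x + 1)**2
The later steps are derived from this incorrect expression, so the error originates in Step 2.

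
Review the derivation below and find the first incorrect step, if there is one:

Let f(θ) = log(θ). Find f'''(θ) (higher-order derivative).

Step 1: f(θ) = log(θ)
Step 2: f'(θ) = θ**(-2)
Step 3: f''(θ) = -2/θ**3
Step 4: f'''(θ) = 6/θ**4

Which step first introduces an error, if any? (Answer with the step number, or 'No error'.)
Step 2

Step 2 is incorrect due to a wrong exponent.
The step shows: θ**(-2)
The correct value should be: 1/θ

Explanation: The exponent -1 on θ was incorrectly written as -2: the term 1/θ was incorrectly written as θ**(-2)
The later steps are derived from this incorrect expression, so the error originates in Step 2.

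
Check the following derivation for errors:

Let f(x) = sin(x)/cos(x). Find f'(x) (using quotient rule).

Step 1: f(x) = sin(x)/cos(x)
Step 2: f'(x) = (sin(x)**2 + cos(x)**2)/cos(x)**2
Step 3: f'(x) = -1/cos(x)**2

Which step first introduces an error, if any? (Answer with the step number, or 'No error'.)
Step 3

Step 3 is incorrect due to a sign flip.
The step shows: -1/cos(x)**2
The correct value should be: cos(x)**(-2)

Explanation: The sign of the whole expression was flipped: the term cos(x)**(-2) was incorrectly written as -1/cos(x)**2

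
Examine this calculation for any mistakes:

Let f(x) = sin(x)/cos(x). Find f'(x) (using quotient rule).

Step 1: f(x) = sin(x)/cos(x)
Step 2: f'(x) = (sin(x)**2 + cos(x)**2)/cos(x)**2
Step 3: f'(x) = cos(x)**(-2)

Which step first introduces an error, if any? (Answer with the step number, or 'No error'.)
No error

All steps in this derivation are correct.
The final answer f'(x) = cos(x)**(-2) is valid.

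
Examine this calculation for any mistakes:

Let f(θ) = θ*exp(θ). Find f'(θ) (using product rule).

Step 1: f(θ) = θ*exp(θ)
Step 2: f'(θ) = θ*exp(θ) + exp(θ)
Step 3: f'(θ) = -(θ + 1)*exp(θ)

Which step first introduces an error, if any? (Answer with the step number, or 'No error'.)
Step 3

Step 3 is incorrect due to a sign flip.
The step shows: -(θ + 1)*exp(θ)
The correct value should be: (θ + 1)*exp(θ)

Explanation: The sign of the whole expression was flipped: the term (θ + 1)*exp(θ) was incorrectly written as -(θ + 1)*exp(θ)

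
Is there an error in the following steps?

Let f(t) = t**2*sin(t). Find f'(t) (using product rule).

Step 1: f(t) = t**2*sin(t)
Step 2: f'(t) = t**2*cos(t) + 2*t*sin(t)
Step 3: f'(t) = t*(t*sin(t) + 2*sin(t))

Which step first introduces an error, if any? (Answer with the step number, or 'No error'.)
Step 3

Step 3 is incorrect due to a wrong trig function.
The step shows: t*(t*sin(t) + 2*sin(t))
The correct value should be: t*(t*cos(t) + 2*sin(t))

Explanation: cos(t) was incorrectly written as sin(t): the term t*(t*cos(t) + 2*sin(t)) was incorrectly written as t*(t*sin(t) + 2*sin(t))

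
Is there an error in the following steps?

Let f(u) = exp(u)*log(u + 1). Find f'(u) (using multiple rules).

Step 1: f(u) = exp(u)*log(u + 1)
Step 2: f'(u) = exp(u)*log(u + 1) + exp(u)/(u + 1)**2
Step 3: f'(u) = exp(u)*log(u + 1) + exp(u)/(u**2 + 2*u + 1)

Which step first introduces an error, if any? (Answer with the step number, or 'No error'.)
Step 2

Step 2 is incorrect due to a wrong exponent.
The step shows: exp(u)*log(u + 1) + exp(u)/(u + 1)**2
The correct value should be: exp(u)*log(u + 1) + exp(u)/(u + 1)

Explanation: The exponent -1 on u + 1 was incorrectly written as -2: the term exp(u)/(u + 1) was incorrectly written as exp(u)/(u + 1)**2
The later steps are derived from this incorrect expression, so the error originates in Step 2.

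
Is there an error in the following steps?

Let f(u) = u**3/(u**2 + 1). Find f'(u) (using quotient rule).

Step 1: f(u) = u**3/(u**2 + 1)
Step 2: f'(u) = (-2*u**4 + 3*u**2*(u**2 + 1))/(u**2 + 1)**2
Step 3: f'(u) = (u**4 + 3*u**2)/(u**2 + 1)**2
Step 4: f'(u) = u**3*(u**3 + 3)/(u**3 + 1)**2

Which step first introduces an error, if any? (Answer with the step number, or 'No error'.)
Step 4

Step 4 is incorrect due to a wrong exponent.
The step shows: u**3*(u**3 + 3)/(u**3 + 1)**2
The correct value should be: u**2*(u**2 + 3)/(u**2 + 1)**2

Explanation: The exponent 2 on u was incorrectly written as 3: the term u**2*(u**2 + 3)/(u**2 + 1)**2 was incorrectly written as u**3*(u**3 + 3)/(u**3 + 1)**2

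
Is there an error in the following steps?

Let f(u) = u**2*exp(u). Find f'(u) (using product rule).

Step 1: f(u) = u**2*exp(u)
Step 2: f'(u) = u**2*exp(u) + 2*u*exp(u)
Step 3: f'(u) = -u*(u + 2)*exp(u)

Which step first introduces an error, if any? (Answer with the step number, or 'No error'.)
Step 3

Step 3 is incorrect due to a sign flip.
The step shows: -u*(u + 2)*exp(u)
The correct value should be: u*(u + 2)*exp(u)

Explanation: The sign of the whole expression was flipped: the term u*(u + 2)*exp(u) was incorrectly written as -u*(u + 2)*exp(u)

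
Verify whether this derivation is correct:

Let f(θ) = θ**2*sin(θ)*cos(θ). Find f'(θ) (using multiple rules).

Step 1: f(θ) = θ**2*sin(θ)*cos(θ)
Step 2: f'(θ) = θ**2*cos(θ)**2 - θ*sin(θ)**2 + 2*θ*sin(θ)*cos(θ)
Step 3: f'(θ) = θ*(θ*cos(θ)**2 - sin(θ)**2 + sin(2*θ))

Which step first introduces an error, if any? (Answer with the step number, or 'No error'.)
Step 2

Step 2 is incorrect due to a wrong exponent.
The step shows: θ**2*cos(θ)**2 - θ*sin(θ)**2 + 2*θ*sin(θ)*cos(θ)
The correct value should be: -θ**2*sin(θ)**2 + θ**2*cos(θ)**2 + 2*θ*sin(θ)*cos(θ)

Explanation: The exponent 2 on θ was incorrectly written as 1: the term -θ**2*sin(θ)**2 was incorrectly written as -θ*sin(θ)**2
The later steps are derived from this incorrect expression, so the error originates in Step 2.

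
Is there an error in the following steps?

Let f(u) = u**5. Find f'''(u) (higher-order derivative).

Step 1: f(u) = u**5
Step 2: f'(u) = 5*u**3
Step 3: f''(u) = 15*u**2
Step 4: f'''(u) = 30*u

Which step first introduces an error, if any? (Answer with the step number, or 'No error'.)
Step 2

Step 2 is incorrect due to a wrong exponent.
The step shows: 5*u**3
The correct value should be: 5*u**4

Explanation: The exponent 4 on u was incorrectly written as 3: the term 5*u**4 was incorrectly written as 5*u**3
The later steps are derived from this incorrect expression, so the error originates in Step 2.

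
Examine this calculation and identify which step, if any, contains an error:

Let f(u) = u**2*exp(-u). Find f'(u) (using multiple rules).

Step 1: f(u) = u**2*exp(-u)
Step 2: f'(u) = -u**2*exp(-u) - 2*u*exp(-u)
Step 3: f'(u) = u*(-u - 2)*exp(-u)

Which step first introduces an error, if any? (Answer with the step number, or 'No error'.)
Step 2

Step 2 is incorrect due to a sign flip.
The step shows: -u**2*exp(-u) - 2*u*exp(-u)
The correct value should be: -u**2*exp(-u) + 2*u*exp(-u)

Explanation: The sign of one term was flipped: the term 2*u*exp(-u) was incorrectly written as -2*u*exp(-u)
The later steps are derived from this incorrect expression, so the error originates in Step 2.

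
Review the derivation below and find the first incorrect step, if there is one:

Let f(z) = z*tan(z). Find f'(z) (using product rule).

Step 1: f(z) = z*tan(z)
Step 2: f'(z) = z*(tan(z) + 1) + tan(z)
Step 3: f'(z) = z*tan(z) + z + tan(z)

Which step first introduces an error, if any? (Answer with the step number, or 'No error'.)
Step 2

Step 2 is incorrect due to a wrong exponent.
The step shows: z*(tan(z) + 1) + tan(z)
The correct value should be: z*(tan(z)**2 + 1) + tan(z)

Explanation: The exponent 2 on tan(z) was incorrectly written as 1: the term z*(tan(z)**2 + 1) was incorrectly written as z*(tan(z) + 1)
The later steps are derived from this incorrect expression, so the error originates in Step 2.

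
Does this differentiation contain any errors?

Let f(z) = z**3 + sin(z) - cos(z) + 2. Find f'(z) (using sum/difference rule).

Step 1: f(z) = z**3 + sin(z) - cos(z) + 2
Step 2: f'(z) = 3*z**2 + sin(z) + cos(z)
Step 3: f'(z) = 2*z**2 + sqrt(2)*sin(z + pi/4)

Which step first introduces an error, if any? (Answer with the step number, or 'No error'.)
Step 3

Step 3 is incorrect due to a wrong coefficient.
The step shows: 2*z**2 + sqrt(2)*sin(z + pi/4)
The correct value should be: 3*z**2 + sqrt(2)*sin(z + pi/4)

Explanation: The coefficient 3 was incorrectly written as 2: the term 3*z**2 was incorrectly written as 2*z**2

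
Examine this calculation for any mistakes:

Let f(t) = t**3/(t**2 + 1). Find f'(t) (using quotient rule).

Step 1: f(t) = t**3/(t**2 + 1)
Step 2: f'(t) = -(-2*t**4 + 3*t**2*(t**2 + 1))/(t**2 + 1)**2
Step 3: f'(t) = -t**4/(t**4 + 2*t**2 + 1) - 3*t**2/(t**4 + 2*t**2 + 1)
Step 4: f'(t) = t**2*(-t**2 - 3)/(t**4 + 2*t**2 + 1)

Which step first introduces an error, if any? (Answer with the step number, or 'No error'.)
Step 2

Step 2 is incorrect due to a sign flip.
The step shows: -(-2*t**4 + 3*t**2*(t**2 + 1))/(t**2 + 1)**2
The correct value should be: (-2*t**4 + 3*t**2*(t**2 + 1))/(t**2 + 1)**2

Explanation: The sign of the whole expression was flipped: the term (-2*t**4 + 3*t**2*(t**2 + 1))/(t**2 + 1)**2 was incorrectly written as -(-2*t**4 + 3*t**2*(t**2 + 1))/(t**2 + 1)**2
The later steps are derived from this incorrect expression, so the error originates in Step 2.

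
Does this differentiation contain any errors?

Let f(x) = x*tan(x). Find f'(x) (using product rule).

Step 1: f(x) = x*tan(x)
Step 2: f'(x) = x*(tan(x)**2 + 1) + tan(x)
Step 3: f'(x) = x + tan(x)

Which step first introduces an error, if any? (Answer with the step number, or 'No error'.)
Step 3

Step 3 is incorrect due to a dropped term.
The step shows: x + tan(x)
The correct value should be: x*tan(x)**2 + x + tan(x)

Explanation: A term was dropped: the term x*tan(x)**2 was incorrectly omitted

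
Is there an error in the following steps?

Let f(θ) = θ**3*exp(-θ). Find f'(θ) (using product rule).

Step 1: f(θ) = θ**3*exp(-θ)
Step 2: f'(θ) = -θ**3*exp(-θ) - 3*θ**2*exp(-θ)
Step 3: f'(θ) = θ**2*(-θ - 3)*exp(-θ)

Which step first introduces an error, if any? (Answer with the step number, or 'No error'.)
Step 2

Step 2 is incorrect due to a sign flip.
The step shows: -θ**3*exp(-θ) - 3*θ**2*exp(-θ)
The correct value should be: -θ**3*exp(-θ) + 3*θ**2*exp(-θ)

Explanation: The sign of one term was flipped: the term 3*θ**2*exp(-θ) was incorrectly written as -3*θ**2*exp(-θ)
The later steps are derived from this incorrect expression, so the error originates in Step 2.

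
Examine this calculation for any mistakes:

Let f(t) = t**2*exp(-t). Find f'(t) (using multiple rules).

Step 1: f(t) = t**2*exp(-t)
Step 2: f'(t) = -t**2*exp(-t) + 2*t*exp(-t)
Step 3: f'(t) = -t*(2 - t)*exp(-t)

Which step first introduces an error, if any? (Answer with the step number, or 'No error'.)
Step 3

Step 3 is incorrect due to a sign flip.
The step shows: -t*(2 - t)*exp(-t)
The correct value should be: t*(2 - t)*exp(-t)

Explanation: The sign of the whole expression was flipped: the term t*(2 - t)*exp(-t) was incorrectly written as -t*(2 - t)*exp(-t)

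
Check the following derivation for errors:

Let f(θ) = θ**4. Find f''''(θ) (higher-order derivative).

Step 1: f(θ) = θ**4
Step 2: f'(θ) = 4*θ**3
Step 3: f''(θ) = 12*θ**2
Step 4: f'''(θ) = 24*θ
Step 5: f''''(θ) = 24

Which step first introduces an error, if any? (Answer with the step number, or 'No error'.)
No error

All steps in this derivation are correct.
The final answer f''''(θ) = 24 is valid.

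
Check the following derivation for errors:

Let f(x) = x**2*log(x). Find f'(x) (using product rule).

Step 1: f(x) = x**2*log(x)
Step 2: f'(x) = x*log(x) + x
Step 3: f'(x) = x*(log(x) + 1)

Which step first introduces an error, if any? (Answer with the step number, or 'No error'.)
Step 2

Step 2 is incorrect due to a wrong coefficient.
The step shows: x*log(x) + x
The correct value should be: 2*x*log(x) + x

Explanation: The coefficient 2 was incorrectly written as 1: the term 2*x*log(x) was incorrectly written as x*log(x)
The later steps are derived from this incorrect expression, so the error originates in Step 2.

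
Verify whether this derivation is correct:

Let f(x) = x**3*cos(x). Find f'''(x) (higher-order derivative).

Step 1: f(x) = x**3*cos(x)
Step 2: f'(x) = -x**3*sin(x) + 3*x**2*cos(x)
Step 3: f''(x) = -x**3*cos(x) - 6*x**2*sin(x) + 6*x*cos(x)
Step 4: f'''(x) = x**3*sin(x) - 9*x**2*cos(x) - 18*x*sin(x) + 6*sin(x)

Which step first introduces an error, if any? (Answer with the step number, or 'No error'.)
Step 4

Step 4 is incorrect due to a wrong trig function.
The step shows: x**3*sin(x) - 9*x**2*cos(x) - 18*x*sin(x) + 6*sin(x)
The correct value should be: x**3*sin(x) - 9*x**2*cos(x) - 18*x*sin(x) + 6*cos(x)

Explanation: cos(x) was incorrectly written as sin(x): the term 6*cos(x) was incorrectly written as 6*sin(x)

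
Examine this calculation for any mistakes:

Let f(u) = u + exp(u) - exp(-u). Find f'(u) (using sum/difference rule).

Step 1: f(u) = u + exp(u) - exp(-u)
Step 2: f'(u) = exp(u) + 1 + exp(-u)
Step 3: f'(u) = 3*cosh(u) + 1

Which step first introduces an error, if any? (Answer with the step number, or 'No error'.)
Step 3

Step 3 is incorrect due to a wrong coefficient.
The step shows: 3*cosh(u) + 1
The correct value should be: 2*cosh(u) + 1

Explanation: The coefficient 2 was incorrectly written as 3: the term 2*cosh(u) was incorrectly written as 3*cosh(u)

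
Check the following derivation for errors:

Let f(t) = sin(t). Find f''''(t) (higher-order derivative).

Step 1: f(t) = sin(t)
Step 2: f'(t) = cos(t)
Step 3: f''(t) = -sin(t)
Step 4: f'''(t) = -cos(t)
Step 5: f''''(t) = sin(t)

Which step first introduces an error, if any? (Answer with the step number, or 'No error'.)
No error

All steps in this derivation are correct.
The final answer f''''(t) = sin(t) is valid.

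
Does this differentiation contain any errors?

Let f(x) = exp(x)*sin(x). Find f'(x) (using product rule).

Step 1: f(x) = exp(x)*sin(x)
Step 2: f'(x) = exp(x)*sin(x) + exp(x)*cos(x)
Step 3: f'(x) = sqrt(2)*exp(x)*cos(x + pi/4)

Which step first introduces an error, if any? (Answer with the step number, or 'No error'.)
Step 3

Step 3 is incorrect due to a wrong trig function.
The step shows: sqrt(2)*exp(x)*cos(x + pi/4)
The correct value should be: sqrt(2)*exp(x)*sin(x + pi/4)

Explanation: sin(x + pi/4) was incorrectly written as cos(x + pi/4): the term sqrt(2)*exp(x)*sin(x + pi/4) was incorrectly written as sqrt(2)*exp(x)*cos(x + pi/4)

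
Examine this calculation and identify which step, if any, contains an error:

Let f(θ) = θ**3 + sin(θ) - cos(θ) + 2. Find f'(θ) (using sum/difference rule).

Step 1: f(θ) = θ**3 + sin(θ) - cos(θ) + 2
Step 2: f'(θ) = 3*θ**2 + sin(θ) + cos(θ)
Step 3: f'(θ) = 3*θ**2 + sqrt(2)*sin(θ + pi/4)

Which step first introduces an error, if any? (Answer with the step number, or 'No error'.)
No error

All steps in this derivation are correct.
The final answer f'(θ) = 3*θ**2 + sqrt(2)*sin(θ + pi/4) is valid.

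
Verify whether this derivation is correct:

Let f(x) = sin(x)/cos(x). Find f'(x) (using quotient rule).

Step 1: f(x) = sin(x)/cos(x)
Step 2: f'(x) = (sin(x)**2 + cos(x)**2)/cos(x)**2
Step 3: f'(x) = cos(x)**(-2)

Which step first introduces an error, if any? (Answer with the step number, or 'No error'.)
No error

All steps in this derivation are correct.
The final answer f'(x) = cos(x)**(-2) is valid.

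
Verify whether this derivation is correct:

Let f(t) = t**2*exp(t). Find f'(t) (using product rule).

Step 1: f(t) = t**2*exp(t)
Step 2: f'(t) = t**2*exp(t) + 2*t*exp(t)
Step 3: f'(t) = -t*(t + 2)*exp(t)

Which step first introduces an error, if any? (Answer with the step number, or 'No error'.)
Step 3

Step 3 is incorrect due to a sign flip.
The step shows: -t*(t + 2)*exp(t)
The correct value should be: t*(t + 2)*exp(t)

Explanation: The sign of the whole expression was flipped: the term t*(t + 2)*exp(t) was incorrectly written as -t*(t + 2)*exp(t)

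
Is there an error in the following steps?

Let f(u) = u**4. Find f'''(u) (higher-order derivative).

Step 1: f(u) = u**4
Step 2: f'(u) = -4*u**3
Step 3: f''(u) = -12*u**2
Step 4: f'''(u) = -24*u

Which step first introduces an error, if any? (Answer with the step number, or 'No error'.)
Step 2

Step 2 is incorrect due to a sign flip.
The step shows: -4*u**3
The correct value should be: 4*u**3

Explanation: The sign of the whole expression was flipped: the term 4*u**3 was incorrectly written as -4*u**3
The later steps are derived from this incorrect expression, so the error originates in Step 2.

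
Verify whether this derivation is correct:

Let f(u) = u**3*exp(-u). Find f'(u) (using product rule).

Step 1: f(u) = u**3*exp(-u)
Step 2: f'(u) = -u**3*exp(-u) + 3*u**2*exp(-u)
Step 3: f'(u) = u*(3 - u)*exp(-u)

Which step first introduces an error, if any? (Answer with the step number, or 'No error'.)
Step 3

Step 3 is incorrect due to a wrong exponent.
The step shows: u*(3 - u)*exp(-u)
The correct value should be: u**2*(3 - u)*exp(-u)

Explanation: The exponent 2 on u was incorrectly written as 1: the term u**2*(3 - u)*exp(-u) was incorrectly written as u*(3 - u)*exp(-u)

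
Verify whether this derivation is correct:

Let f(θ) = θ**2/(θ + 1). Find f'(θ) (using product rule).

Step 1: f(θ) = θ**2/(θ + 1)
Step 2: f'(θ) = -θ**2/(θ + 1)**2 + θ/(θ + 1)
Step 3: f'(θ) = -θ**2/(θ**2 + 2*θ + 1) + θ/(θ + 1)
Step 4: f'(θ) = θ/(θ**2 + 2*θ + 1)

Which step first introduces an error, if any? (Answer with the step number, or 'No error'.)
Step 2

Step 2 is incorrect due to a wrong coefficient.
The step shows: -θ**2/(θ + 1)**2 + θ/(θ + 1)
The correct value should be: -θ**2/(θ + 1)**2 + 2*θ/(θ + 1)

Explanation: The coefficient 2 was incorrectly written as 1: the term 2*θ/(θ + 1) was incorrectly written as θ/(θ + 1)
The later steps are derived from this incorrect expression, so the error originates in Step 2.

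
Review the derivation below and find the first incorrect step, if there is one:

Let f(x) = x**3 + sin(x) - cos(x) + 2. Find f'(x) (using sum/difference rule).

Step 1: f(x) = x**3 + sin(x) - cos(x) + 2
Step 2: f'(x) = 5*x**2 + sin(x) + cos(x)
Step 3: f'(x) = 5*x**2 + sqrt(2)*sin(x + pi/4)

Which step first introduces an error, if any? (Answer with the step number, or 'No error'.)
Step 2

Step 2 is incorrect due to a wrong coefficient.
The step shows: 5*x**2 + sin(x) + cos(x)
The correct value should be: 3*x**2 + sin(x) + cos(x)

Explanation: The coefficient 3 was incorrectly written as 5: the term 3*x**2 was incorrectly written as 5*x**2
The later steps are derived from this incorrect expression, so the error originates in Step 2.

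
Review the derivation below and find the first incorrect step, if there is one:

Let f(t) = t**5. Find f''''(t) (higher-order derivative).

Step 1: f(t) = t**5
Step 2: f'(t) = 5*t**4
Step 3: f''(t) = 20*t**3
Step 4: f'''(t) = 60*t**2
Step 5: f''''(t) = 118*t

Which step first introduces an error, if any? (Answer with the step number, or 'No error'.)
Step 5

Step 5 is incorrect due to a wrong coefficient.
The step shows: 118*t
The correct value should be: 120*t

Explanation: The coefficient 120 was incorrectly written as 118: the term 120*t was incorrectly written as 118*t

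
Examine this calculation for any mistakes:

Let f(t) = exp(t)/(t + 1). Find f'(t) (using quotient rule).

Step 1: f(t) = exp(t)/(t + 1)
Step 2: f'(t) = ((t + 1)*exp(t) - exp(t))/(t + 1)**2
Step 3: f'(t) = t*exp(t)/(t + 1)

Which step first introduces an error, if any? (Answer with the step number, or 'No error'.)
Step 3

Step 3 is incorrect due to a wrong exponent.
The step shows: t*exp(t)/(t + 1)
The correct value should be: t*exp(t)/(t + 1)**2

Explanation: The exponent -2 on t + 1 was incorrectly written as -1: the term t*exp(t)/(t + 1)**2 was incorrectly written as t*exp(t)/(t + 1)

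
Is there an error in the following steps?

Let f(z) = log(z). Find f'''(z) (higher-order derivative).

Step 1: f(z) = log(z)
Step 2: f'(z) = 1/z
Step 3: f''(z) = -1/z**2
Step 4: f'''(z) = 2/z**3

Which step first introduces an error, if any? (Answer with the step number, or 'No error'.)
No error

All steps in this derivation are correct.
The final answer f'''(z) = 2/z**3 is valid.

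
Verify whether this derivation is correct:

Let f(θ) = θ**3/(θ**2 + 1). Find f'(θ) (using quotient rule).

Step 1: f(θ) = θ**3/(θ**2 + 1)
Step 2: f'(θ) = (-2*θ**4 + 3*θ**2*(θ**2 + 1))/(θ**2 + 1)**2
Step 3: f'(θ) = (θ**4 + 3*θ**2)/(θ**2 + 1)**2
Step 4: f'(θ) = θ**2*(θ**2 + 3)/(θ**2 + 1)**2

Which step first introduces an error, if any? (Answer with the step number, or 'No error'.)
No error

All steps in this derivation are correct.
The final answer f'(θ) = θ**2*(θ**2 + 3)/(θ**2 + 1)**2 is valid.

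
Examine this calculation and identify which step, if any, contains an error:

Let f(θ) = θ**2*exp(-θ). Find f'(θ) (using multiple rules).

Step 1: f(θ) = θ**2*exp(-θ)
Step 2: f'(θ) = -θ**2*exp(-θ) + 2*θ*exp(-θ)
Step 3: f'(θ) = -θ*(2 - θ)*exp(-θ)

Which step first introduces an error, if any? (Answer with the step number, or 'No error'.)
Step 3

Step 3 is incorrect due to a sign flip.
The step shows: -θ*(2 - θ)*exp(-θ)
The correct value should be: θ*(2 - θ)*exp(-θ)

Explanation: The sign of the whole expression was flipped: the term θ*(2 - θ)*exp(-θ) was incorrectly written as -θ*(2 - θ)*exp(-θ)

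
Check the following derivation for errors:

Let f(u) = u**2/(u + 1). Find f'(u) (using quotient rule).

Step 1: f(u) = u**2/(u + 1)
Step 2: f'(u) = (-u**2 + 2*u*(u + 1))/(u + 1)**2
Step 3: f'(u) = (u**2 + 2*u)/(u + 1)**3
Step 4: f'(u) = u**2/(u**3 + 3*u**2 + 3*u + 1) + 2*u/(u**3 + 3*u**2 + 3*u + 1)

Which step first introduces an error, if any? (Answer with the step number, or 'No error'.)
Step 3

Step 3 is incorrect due to a wrong exponent.
The step shows: (u**2 + 2*u)/(u + 1)**3
The correct value should be: (u**2 + 2*u)/(u + 1)**2

Explanation: The exponent -2 on u + 1 was incorrectly written as -3: the term (u**2 + 2*u)/(u + 1)**2 was incorrectly written as (u**2 + 2*u)/(u + 1)**3
The later steps are derived from this incorrect expression, so the error originates in Step 3.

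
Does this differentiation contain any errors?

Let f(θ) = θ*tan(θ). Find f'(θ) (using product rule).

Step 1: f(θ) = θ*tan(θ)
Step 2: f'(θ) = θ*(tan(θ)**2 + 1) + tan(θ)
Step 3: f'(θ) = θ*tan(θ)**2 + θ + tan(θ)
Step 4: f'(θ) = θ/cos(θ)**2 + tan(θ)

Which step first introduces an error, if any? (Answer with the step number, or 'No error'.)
No error

All steps in this derivation are correct.
The final answer f'(θ) = θ/cos(θ)**2 + tan(θ) is valid.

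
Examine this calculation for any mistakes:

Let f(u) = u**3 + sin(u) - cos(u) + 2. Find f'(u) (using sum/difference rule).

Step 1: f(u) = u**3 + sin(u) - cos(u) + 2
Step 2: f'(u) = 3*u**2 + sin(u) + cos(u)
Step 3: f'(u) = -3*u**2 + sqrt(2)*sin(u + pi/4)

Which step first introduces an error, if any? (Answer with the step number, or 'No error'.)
Step 3

Step 3 is incorrect due to a sign flip.
The step shows: -3*u**2 + sqrt(2)*sin(u + pi/4)
The correct value should be: 3*u**2 + sqrt(2)*sin(u + pi/4)

Explanation: The sign of one term was flipped: the term 3*u**2 was incorrectly written as -3*u**2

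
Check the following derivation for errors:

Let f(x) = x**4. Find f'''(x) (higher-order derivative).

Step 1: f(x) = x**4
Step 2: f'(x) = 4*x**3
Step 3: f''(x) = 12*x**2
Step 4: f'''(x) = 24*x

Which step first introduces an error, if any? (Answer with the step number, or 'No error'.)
No error

All steps in this derivation are correct.
The final answer f'''(x) = 24*x is valid.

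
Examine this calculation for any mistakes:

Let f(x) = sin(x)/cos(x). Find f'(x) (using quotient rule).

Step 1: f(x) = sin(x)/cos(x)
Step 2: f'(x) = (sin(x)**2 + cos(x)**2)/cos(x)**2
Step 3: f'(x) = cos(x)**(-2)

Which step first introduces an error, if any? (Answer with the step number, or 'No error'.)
No error

All steps in this derivation are correct.
The final answer f'(x) = cos(x)**(-2) is valid.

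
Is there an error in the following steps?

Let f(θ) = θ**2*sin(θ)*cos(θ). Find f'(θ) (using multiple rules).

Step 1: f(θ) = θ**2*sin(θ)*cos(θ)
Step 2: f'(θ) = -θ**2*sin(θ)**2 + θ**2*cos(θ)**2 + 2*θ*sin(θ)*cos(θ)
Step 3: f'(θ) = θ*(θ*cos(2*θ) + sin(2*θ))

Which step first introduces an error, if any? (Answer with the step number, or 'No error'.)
No error

All steps in this derivation are correct.
The final answer f'(θ) = θ*(θ*cos(2*θ) + sin(2*θ)) is valid.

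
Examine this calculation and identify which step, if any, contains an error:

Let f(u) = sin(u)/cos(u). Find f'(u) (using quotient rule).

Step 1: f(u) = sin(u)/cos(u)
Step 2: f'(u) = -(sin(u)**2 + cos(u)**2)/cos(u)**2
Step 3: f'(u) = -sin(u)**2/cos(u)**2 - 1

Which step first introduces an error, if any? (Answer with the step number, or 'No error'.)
Step 2

Step 2 is incorrect due to a sign flip.
The step shows: -(sin(u)**2 + cos(u)**2)/cos(u)**2
The correct value should be: (sin(u)**2 + cos(u)**2)/cos(u)**2

Explanation: The sign of the whole expression was flipped: the term (sin(u)**2 + cos(u)**2)/cos(u)**2 was incorrectly written as -(sin(u)**2 + cos(u)**2)/cos(u)**2
The later steps are derived from this incorrect expression, so the error originates in Step 2.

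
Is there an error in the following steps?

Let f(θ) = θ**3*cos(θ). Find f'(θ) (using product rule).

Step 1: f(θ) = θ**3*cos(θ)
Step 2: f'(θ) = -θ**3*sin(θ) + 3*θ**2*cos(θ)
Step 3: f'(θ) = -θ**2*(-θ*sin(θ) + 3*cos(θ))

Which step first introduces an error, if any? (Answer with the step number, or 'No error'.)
Step 3

Step 3 is incorrect due to a sign flip.
The step shows: -θ**2*(-θ*sin(θ) + 3*cos(θ))
The correct value should be: θ**2*(-θ*sin(θ) + 3*cos(θ))

Explanation: The sign of the whole expression was flipped: the term θ**2*(-θ*sin(θ) + 3*cos(θ)) was incorrectly written as -θ**2*(-θ*sin(θ) + 3*cos(θ))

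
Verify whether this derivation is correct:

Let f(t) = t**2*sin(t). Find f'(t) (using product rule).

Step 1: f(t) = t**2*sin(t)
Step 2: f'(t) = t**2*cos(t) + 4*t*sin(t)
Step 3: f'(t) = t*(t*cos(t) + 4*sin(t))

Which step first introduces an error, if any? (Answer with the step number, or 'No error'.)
Step 2

Step 2 is incorrect due to a wrong coefficient.
The step shows: t**2*cos(t) + 4*t*sin(t)
The correct value should be: t**2*cos(t) + 2*t*sin(t)

Explanation: The coefficient 2 was incorrectly written as 4: the term 2*t*sin(t) was incorrectly written as 4*t*sin(t)
The later steps are derived from this incorrect expression, so the error originates in Step 2.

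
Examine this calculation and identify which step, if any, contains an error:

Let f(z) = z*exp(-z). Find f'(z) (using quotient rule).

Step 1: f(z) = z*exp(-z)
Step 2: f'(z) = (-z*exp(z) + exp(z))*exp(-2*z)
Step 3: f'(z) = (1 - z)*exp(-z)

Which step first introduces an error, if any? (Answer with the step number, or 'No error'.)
No error

All steps in this derivation are correct.
The final answer f'(z) = (1 - z)*exp(-z) is valid.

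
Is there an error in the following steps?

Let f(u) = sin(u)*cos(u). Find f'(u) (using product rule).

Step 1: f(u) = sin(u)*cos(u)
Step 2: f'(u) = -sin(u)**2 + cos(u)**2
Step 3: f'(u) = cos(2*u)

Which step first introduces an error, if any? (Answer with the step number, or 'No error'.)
No error

All steps in this derivation are correct.
The final answer f'(u) = cos(2*u) is valid.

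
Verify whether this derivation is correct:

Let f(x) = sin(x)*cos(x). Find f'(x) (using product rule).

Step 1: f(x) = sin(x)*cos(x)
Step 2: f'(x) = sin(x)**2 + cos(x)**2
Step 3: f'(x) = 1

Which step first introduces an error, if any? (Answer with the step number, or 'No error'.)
Step 2

Step 2 is incorrect due to a sign flip.
The step shows: sin(x)**2 + cos(x)**2
The correct value should be: -sin(x)**2 + cos(x)**2

Explanation: The sign of one term was flipped: the term -sin(x)**2 was incorrectly written as sin(x)**2
The later steps are derived from this incorrect expression, so the error originates in Step 2.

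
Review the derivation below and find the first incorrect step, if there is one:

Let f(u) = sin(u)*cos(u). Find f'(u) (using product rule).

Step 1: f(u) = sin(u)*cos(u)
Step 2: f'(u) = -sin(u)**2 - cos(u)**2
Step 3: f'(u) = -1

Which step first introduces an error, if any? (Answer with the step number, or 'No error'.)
Step 2

Step 2 is incorrect due to a sign flip.
The step shows: -sin(u)**2 - cos(u)**2
The correct value should be: -sin(u)**2 + cos(u)**2

Explanation: The sign of one term was flipped: the term cos(u)**2 was incorrectly written as -cos(u)**2
The later steps are derived from this incorrect expression, so the error originates in Step 2.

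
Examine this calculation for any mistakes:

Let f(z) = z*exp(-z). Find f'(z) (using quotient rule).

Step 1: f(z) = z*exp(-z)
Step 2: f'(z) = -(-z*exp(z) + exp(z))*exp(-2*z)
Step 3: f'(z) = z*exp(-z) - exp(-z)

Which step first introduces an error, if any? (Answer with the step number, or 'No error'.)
Step 2

Step 2 is incorrect due to a sign flip.
The step shows: -(-z*exp(z) + exp(z))*exp(-2*z)
The correct value should be: (-z*exp(z) + exp(z))*exp(-2*z)

Explanation: The sign of the whole expression was flipped: the term (-z*exp(z) + exp(z))*exp(-2*z) was incorrectly written as -(-z*exp(z) + exp(z))*exp(-2*z)
The later steps are derived from this incorrect expression, so the error originates in Step 2.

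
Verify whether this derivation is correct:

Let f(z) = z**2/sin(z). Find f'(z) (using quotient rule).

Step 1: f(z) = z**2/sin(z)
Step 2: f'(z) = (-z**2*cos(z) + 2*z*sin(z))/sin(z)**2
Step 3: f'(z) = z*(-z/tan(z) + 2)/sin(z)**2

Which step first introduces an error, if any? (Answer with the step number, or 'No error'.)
Step 3

Step 3 is incorrect due to a wrong exponent.
The step shows: z*(-z/tan(z) + 2)/sin(z)**2
The correct value should be: z*(-z/tan(z) + 2)/sin(z)

Explanation: The exponent -1 on sin(z) was incorrectly written as -2: the term z*(-z/tan(z) + 2)/sin(z) was incorrectly written as z*(-z/tan(z) + 2)/sin(z)**2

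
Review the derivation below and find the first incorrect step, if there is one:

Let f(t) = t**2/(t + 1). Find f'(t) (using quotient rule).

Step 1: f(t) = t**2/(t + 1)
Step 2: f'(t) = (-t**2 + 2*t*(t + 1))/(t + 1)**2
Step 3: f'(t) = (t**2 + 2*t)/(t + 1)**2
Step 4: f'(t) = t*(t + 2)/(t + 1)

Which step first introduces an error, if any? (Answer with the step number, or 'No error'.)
Step 4

Step 4 is incorrect due to a wrong exponent.
The step shows: t*(t + 2)/(t + 1)
The correct value should be: t*(t + 2)/(t + 1)**2

Explanation: The exponent -2 on t + 1 was incorrectly written as -1: the term t*(t + 2)/(t + 1)**2 was incorrectly written as t*(t + 2)/(t + 1)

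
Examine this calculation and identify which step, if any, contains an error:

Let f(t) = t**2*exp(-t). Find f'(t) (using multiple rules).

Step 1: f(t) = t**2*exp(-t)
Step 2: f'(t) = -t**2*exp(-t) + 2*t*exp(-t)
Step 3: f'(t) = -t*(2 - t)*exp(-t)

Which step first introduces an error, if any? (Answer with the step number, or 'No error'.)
Step 3

Step 3 is incorrect due to a sign flip.
The step shows: -t*(2 - t)*exp(-t)
The correct value should be: t*(2 - t)*exp(-t)

Explanation: The sign of the whole expression was flipped: the term t*(2 - t)*exp(-t) was incorrectly written as -t*(2 - t)*exp(-t)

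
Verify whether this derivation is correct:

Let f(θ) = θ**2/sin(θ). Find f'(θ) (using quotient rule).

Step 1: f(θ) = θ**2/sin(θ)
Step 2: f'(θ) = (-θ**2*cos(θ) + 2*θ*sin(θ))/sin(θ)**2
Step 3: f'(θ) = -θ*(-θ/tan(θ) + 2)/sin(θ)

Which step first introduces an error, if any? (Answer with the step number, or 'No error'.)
Step 3

Step 3 is incorrect due to a sign flip.
The step shows: -θ*(-θ/tan(θ) + 2)/sin(θ)
The correct value should be: θ*(-θ/tan(θ) + 2)/sin(θ)

Explanation: The sign of the whole expression was flipped: the term θ*(-θ/tan(θ) + 2)/sin(θ) was incorrectly written as -θ*(-θ/tan(θ) + 2)/sin(θ)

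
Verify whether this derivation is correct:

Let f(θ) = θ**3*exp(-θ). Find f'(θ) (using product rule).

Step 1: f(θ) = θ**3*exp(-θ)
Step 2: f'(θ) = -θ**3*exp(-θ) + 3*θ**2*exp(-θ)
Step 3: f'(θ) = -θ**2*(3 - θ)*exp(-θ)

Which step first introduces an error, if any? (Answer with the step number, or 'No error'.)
Step 3

Step 3 is incorrect due to a sign flip.
The step shows: -θ**2*(3 - θ)*exp(-θ)
The correct value should be: θ**2*(3 - θ)*exp(-θ)

Explanation: The sign of the whole expression was flipped: the term θ**2*(3 - θ)*exp(-θ) was incorrectly written as -θ**2*(3 - θ)*exp(-θ)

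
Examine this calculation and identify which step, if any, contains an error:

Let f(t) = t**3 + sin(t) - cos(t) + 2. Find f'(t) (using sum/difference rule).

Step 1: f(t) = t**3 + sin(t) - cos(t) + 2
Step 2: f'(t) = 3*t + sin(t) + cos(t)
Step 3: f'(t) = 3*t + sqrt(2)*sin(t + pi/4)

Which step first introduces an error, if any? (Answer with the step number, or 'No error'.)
Step 2

Step 2 is incorrect due to a wrong exponent.
The step shows: 3*t + sin(t) + cos(t)
The correct value should be: 3*t**2 + sin(t) + cos(t)

Explanation: The exponent 2 on t was incorrectly written as 1: the term 3*t**2 was incorrectly written as 3*t
The later steps are derived from this incorrect expression, so the error originates in Step 2.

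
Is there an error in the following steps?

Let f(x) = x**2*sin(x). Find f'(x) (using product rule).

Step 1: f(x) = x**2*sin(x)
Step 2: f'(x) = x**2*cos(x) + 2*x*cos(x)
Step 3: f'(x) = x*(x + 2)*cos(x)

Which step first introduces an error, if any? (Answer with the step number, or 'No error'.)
Step 2

Step 2 is incorrect due to a wrong trig function.
The step shows: x**2*cos(x) + 2*x*cos(x)
The correct value should be: x**2*cos(x) + 2*x*sin(x)

Explanation: sin(x) was incorrectly written as cos(x): the term 2*x*sin(x) was incorrectly written as 2*x*cos(x)
The later steps are derived from this incorrect expression, so the error originates in Step 2.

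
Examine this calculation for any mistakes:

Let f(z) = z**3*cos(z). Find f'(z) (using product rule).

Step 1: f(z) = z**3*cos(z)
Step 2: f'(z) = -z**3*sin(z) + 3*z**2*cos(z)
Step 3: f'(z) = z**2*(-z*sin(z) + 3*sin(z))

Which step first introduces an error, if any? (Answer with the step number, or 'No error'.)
Step 3

Step 3 is incorrect due to a wrong trig function.
The step shows: z**2*(-z*sin(z) + 3*sin(z))
The correct value should be: z**2*(-z*sin(z) + 3*cos(z))

Explanation: cos(z) was incorrectly written as sin(z): the term z**2*(-z*sin(z) + 3*cos(z)) was incorrectly written as z**2*(-z*sin(z) + 3*sin(z))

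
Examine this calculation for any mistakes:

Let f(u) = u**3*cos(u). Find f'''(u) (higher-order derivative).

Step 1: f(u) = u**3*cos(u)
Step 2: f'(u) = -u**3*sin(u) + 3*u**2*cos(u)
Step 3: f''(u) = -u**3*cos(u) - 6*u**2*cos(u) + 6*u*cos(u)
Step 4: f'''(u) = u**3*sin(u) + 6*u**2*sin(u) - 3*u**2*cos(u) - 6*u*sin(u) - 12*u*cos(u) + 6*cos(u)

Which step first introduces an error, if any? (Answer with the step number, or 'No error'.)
Step 3

Step 3 is incorrect due to a wrong trig function.
The step shows: -u**3*cos(u) - 6*u**2*cos(u) + 6*u*cos(u)
The correct value should be: -u**3*cos(u) - 6*u**2*sin(u) + 6*u*cos(u)

Explanation: sin(u) was incorrectly written as cos(u): the term -6*u**2*sin(u) was incorrectly written as -6*u**2*cos(u)
The later steps are derived from this incorrect expression, so the error originates in Step 3.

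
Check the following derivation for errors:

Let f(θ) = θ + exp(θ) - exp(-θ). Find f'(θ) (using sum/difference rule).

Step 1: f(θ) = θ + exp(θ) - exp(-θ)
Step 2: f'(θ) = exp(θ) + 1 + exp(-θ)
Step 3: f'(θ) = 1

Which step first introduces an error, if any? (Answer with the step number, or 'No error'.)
Step 3

Step 3 is incorrect due to a dropped term.
The step shows: 1
The correct value should be: 2*cosh(θ) + 1

Explanation: A term was dropped: the term 2*cosh(θ) was incorrectly omitted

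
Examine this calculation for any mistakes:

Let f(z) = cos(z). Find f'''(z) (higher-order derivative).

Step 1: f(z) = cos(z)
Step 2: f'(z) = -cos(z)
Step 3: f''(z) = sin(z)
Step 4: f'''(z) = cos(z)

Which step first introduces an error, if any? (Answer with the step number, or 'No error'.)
Step 2

Step 2 is incorrect due to a wrong trig function.
The step shows: -cos(z)
The correct value should be: -sin(z)

Explanation: sin(z) was incorrectly written as cos(z): the term -sin(z) was incorrectly written as -cos(z)
The later steps are derived from this incorrect expression, so the error originates in Step 2.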